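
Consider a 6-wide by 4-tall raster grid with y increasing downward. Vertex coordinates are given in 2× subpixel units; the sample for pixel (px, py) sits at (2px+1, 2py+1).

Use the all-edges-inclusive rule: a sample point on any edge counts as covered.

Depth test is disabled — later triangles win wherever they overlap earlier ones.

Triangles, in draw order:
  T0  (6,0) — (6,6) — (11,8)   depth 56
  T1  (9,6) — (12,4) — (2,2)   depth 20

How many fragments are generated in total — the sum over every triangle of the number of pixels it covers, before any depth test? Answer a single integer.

T0:
  2·area = 30  (B↔C swapped to make it positive)
  edge (6, 0)→(11, 8): d=(5,8) inclusive
  edge (11, 8)→(6, 6): d=(-5,-2) inclusive
  edge (6, 6)→(6, 0): d=(0,-6) inclusive
    (3,1)@(7, 3): e=[7,17,6] → X
    (4,1)@(9, 3): e=[-9,21,18] → .
    (3,2)@(7, 5): e=[17,7,6] → X
    (4,2)@(9, 5): e=[1,11,18] → X
    (5,2)@(11, 5): e=[-15,15,30] → .
    (3,3)@(7, 7): e=[27,-3,6] → .
    (4,3)@(9, 7): e=[11,1,18] → X
    (5,3)@(11, 7): e=[-5,5,30] → .
  covered (4 px):
    . . . . . .
    . . . X . .
    . . . X X .
    . . . . X .
T1:
  2·area = 26  (B↔C swapped to make it positive)
  edge (9, 6)→(2, 2): d=(-7,-4) inclusive
  edge (2, 2)→(12, 4): d=(10,2) inclusive
  edge (12, 4)→(9, 6): d=(-3,2) inclusive
    (2,1)@(5, 3): e=[5,4,17] → X
    (3,1)@(7, 3): e=[13,0,13] → X  [on edge]
    (4,1)@(9, 3): e=[21,-4,9] → .
    (2,2)@(5, 5): e=[-9,24,11] → .
    (3,2)@(7, 5): e=[-1,20,7] → .
    (4,2)@(9, 5): e=[7,16,3] → X
    (5,2)@(11, 5): e=[15,12,-1] → .
    (4,3)@(9, 7): e=[-7,36,-3] → .
  covered (3 px):
    . . . . . .
    . . X X . .
    . . . . X .
    . . . . . .

Final: 7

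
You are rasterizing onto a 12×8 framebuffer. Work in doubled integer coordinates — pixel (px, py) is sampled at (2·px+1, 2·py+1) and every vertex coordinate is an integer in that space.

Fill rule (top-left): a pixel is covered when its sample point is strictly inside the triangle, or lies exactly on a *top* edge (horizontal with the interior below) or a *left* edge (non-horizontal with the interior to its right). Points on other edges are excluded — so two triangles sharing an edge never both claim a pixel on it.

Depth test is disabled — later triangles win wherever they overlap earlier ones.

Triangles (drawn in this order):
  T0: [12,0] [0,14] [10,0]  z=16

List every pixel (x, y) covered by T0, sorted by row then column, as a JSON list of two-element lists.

T0:
  2·area = 28
  edge (12, 0)→(0, 14): d=(-12,14) right/bottom  bias=-1
  edge (0, 14)→(10, 0): d=(10,-14) top-left  bias=+0
  edge (10, 0)→(12, 0): d=(2,0) top-left  bias=+0
    (5,0)@(11, 1): e=[2,24,2] → █
    (6,0)@(13, 1): e=[-26,52,2] → ·
    (4,1)@(9, 3): e=[6,16,6] → █
    (5,1)@(11, 3): e=[-22,44,6] → ·
    (3,2)@(7, 5): e=[10,8,10] → █
    (4,2)@(9, 5): e=[-18,36,10] → ·
    (2,3)@(5, 7): e=[14,0,14] → █  [on edge]
    (3,3)@(7, 7): e=[-14,28,14] → ·
    (2,4)@(5, 9): e=[-10,20,18] → ·
  covered (4 px):
    · · · · · █ · · · · · ·
    · · · · █ · · · · · · ·
    · · · █ · · · · · · · ·
    · · █ · · · · · · · · ·
    · · · · · · · · · · · ·
    · · · · · · · · · · · ·
    · · · · · · · · · · · ·
    · · · · · · · · · · · ·

Answer: [[5,0],[4,1],[3,2],[2,3]]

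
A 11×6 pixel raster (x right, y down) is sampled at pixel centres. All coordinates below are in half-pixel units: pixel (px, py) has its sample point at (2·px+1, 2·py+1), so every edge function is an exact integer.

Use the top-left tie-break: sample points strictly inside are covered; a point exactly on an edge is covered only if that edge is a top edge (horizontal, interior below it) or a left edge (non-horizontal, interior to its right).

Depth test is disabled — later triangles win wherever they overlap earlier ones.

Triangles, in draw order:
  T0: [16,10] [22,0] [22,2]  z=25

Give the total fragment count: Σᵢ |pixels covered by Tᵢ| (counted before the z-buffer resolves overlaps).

T0:
  2·area = 12
  edge (16, 10)→(22, 0): d=(6,-10) top-left  bias=+0
  edge (22, 0)→(22, 2): d=(0,2) right/bottom  bias=-1
  edge (22, 2)→(16, 10): d=(-6,8) right/bottom  bias=-1
    (10,1)@(21, 3): e=[8,2,2] → █
    (9,2)@(19, 5): e=[0,6,6] → █  [on edge]
    (10,2)@(21, 5): e=[20,2,-10] → ·
    (9,3)@(19, 7): e=[12,6,-6] → ·
  covered (2 px):
    · · · · · · · · · · ·
    · · · · · · · · · · █
    · · · · · · · · · █ ·
    · · · · · · · · · · ·
    · · · · · · · · · · ·
    · · · · · · · · · · ·

Final: 2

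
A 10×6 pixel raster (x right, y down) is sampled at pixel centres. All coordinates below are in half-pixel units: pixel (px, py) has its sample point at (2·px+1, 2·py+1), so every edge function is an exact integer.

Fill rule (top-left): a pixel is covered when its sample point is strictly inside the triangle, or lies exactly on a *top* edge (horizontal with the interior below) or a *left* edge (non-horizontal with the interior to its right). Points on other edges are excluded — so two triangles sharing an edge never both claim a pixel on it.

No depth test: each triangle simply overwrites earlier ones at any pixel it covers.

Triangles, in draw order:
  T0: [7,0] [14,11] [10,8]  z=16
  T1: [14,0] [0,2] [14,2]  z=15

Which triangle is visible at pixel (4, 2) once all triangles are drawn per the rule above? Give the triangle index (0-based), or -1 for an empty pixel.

T0:
  2·area = 23
  edge (7, 0)→(14, 11): d=(7,11) right/bottom  bias=-1
  edge (14, 11)→(10, 8): d=(-4,-3) top-left  bias=+0
  edge (10, 8)→(7, 0): d=(-3,-8) top-left  bias=+0
    (4,2)@(9, 5): e=[13,9,1] → █
    (5,2)@(11, 5): e=[-9,15,17] → ·
    (4,3)@(9, 7): e=[27,1,-5] → ·
    (5,3)@(11, 7): e=[5,7,11] → █
    (6,3)@(13, 7): e=[-17,13,27] → ·
    (5,4)@(11, 9): e=[19,-1,5] → ·
  covered (2 px):
    · · · · · · · · · ·
    · · · · · · · · · ·
    · · · · █ · · · · ·
    · · · · · █ · · · ·
    · · · · · · · · · ·
    · · · · · · · · · ·
T1:
  2·area = 28  (B↔C swapped to make it positive)
  edge (14, 0)→(14, 2): d=(0,2) right/bottom  bias=-1
  edge (14, 2)→(0, 2): d=(-14,0) right/bottom  bias=-1
  edge (0, 2)→(14, 0): d=(14,-2) top-left  bias=+0
    (3,0)@(7, 1): e=[14,14,0] → █  [on edge]
    (4,0)@(9, 1): e=[10,14,4] → █
    (5,0)@(11, 1): e=[6,14,8] → █
    (6,0)@(13, 1): e=[2,14,12] → █
    (7,0)@(15, 1): e=[-2,14,16] → ·
    (3,1)@(7, 3): e=[14,-14,28] → ·
    (4,1)@(9, 3): e=[10,-14,32] → ·
    (5,1)@(11, 3): e=[6,-14,36] → ·
    (6,1)@(13, 3): e=[2,-14,40] → ·
  covered (4 px):
    · · · █ █ █ █ · · ·
    · · · · · · · · · ·
    · · · · · · · · · ·
    · · · · · · · · · ·
    · · · · · · · · · ·
    · · · · · · · · · ·

Z-buffer (winner per pixel, '.' = empty):
  . . . 1 1 1 1 . . .
  . . . . . . . . . .
  . . . . 0 . . . . .
  . . . . . 0 . . . .
  . . . . . . . . . .
  . . . . . . . . . .

Answer: 0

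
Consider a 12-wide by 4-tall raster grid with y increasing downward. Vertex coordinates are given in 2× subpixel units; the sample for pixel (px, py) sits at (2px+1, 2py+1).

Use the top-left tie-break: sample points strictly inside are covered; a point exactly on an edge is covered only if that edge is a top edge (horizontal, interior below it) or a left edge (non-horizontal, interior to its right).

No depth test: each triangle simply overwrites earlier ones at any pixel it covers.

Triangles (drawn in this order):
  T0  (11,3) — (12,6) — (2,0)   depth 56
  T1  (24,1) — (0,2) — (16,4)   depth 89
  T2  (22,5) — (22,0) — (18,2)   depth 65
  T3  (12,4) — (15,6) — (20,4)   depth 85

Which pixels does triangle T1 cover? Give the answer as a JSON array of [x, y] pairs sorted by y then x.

T0:
  2·area = 24
  edge (11, 3)→(12, 6): d=(1,3) right/bottom  bias=-1
  edge (12, 6)→(2, 0): d=(-10,-6) top-left  bias=+0
  edge (2, 0)→(11, 3): d=(9,3) right/bottom  bias=-1
    (2,0)@(5, 1): e=[16,8,0] → ·  [on edge]
    (3,1)@(7, 3): e=[12,0,12] → #  [on edge]
    (4,1)@(9, 3): e=[6,12,6] → #
    (5,1)@(11, 3): e=[0,24,0] → ·  [on edge]
    (3,2)@(7, 5): e=[14,-20,30] → ·
    (4,2)@(9, 5): e=[8,-8,24] → ·
    (5,2)@(11, 5): e=[2,4,18] → #
    (6,2)@(13, 5): e=[-4,16,12] → ·
    (8,2)@(17, 5): e=[-16,40,0] → ·  [on edge]
    (5,3)@(11, 7): e=[4,-16,36] → ·
    (11,3)@(23, 7): e=[-32,56,0] → ·  [on edge]
  covered (3 px):
    · · · · · · · · · · · ·
    · · · # # · · · · · · ·
    · · · · · # · · · · · ·
    · · · · · · · · · · · ·
T1:
  2·area = 64  (B↔C swapped to make it positive)
  edge (24, 1)→(16, 4): d=(-8,3) right/bottom  bias=-1
  edge (16, 4)→(0, 2): d=(-16,-2) top-left  bias=+0
  edge (0, 2)→(24, 1): d=(24,-1) top-left  bias=+0
    (4,1)@(9, 3): e=[29,2,33] → #
    (5,1)@(11, 3): e=[23,6,35] → #
    (6,1)@(13, 3): e=[17,10,37] → #
    (7,1)@(15, 3): e=[11,14,39] → #
    (8,1)@(17, 3): e=[5,18,41] → #
    (9,1)@(19, 3): e=[-1,22,43] → ·
    (4,2)@(9, 5): e=[13,-30,81] → ·
    (5,2)@(11, 5): e=[7,-26,83] → ·
    (6,2)@(13, 5): e=[1,-22,85] → ·
    (7,2)@(15, 5): e=[-5,-18,87] → ·
    (8,2)@(17, 5): e=[-11,-14,89] → ·
  covered (5 px):
    · · · · · · · · · · · ·
    · · · · # # # # # · · ·
    · · · · · · · · · · · ·
    · · · · · · · · · · · ·
T2:
  2·area = 20  (B↔C swapped to make it positive)
  edge (22, 5)→(18, 2): d=(-4,-3) top-left  bias=+0
  edge (18, 2)→(22, 0): d=(4,-2) top-left  bias=+0
  edge (22, 0)→(22, 5): d=(0,5) right/bottom  bias=-1
    (10,0)@(21, 1): e=[13,2,5] → #
    (11,0)@(23, 1): e=[19,6,-5] → ·
    (10,1)@(21, 3): e=[5,10,5] → #
    (11,1)@(23, 3): e=[11,14,-5] → ·
    (10,2)@(21, 5): e=[-3,18,5] → ·
  covered (2 px):
    · · · · · · · · · · # ·
    · · · · · · · · · · # ·
    · · · · · · · · · · · ·
    · · · · · · · · · · · ·
T3:
  2·area = 16  (B↔C swapped to make it positive)
  edge (12, 4)→(20, 4): d=(8,0) top-left  bias=+0
  edge (20, 4)→(15, 6): d=(-5,2) right/bottom  bias=-1
  edge (15, 6)→(12, 4): d=(-3,-2) top-left  bias=+0
    (7,2)@(15, 5): e=[8,5,3] → #
    (8,2)@(17, 5): e=[8,1,7] → #
    (9,2)@(19, 5): e=[8,-3,11] → ·
    (7,3)@(15, 7): e=[24,-5,-3] → ·
    (8,3)@(17, 7): e=[24,-9,1] → ·
  covered (2 px):
    · · · · · · · · · · · ·
    · · · · · · · · · · · ·
    · · · · · · · # # · · ·
    · · · · · · · · · · · ·

Result: [[4,1],[5,1],[6,1],[7,1],[8,1]]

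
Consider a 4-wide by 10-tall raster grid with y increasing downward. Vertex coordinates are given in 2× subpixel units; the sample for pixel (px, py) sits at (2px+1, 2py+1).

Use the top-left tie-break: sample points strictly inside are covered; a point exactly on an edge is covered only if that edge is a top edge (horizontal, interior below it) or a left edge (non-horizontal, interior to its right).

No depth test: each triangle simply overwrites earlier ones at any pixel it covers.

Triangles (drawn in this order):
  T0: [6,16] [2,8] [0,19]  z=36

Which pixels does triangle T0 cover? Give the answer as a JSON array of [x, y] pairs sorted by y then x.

T0:
  2·area = 60  (B↔C swapped to make it positive)
  edge (6, 16)→(0, 19): d=(-6,3) right/bottom  bias=-1
  edge (0, 19)→(2, 8): d=(2,-11) top-left  bias=+0
  edge (2, 8)→(6, 16): d=(4,8) right/bottom  bias=-1
    (1,5)@(3, 11): e=[39,17,4] → X
    (2,5)@(5, 11): e=[33,39,-12] → .
    (1,6)@(3, 13): e=[27,21,12] → X
    (2,6)@(5, 13): e=[21,43,-4] → .
    (0,7)@(1, 15): e=[21,3,36] → X
    (2,7)@(5, 15): e=[9,47,4] → X
    (3,7)@(7, 15): e=[3,69,-12] → .
    (0,8)@(1, 17): e=[9,7,44] → X
    (2,8)@(5, 17): e=[-3,51,12] → .
    (0,9)@(1, 19): e=[-3,11,52] → .
    (1,9)@(3, 19): e=[-9,33,36] → .
  covered (7 px):
    . . . .
    . . . .
    . . . .
    . . . .
    . . . .
    . X . .
    . X . .
    X X X .
    X X . .
    . . . .

Answer: [[1,5],[1,6],[0,7],[1,7],[2,7],[0,8],[1,8]]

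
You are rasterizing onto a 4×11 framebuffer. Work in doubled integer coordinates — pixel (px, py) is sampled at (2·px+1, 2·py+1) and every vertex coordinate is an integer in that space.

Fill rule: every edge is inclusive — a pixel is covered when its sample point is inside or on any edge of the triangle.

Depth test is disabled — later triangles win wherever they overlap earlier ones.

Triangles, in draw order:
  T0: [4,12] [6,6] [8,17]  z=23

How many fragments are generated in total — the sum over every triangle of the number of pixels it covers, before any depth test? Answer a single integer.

T0:
  2·area = 34
  edge (4, 12)→(6, 6): d=(2,-6) inclusive
  edge (6, 6)→(8, 17): d=(2,11) inclusive
  edge (8, 17)→(4, 12): d=(-4,-5) inclusive
    (3,1)@(7, 3): e=[0,-17,51] → ·  [on edge]
    (2,4)@(5, 9): e=[0,17,17] → █  [on edge]
    (3,4)@(7, 9): e=[12,-5,27] → ·
    (2,5)@(5, 11): e=[4,21,9] → █
    (3,5)@(7, 11): e=[16,-1,19] → ·
    (2,6)@(5, 13): e=[8,25,1] → █
    (3,6)@(7, 13): e=[20,3,11] → █
    (1,7)@(3, 15): e=[0,51,-17] → ·  [on edge]
    (2,7)@(5, 15): e=[12,29,-7] → ·
    (3,7)@(7, 15): e=[24,7,3] → █
    (3,8)@(7, 17): e=[28,11,-5] → ·
    (0,10)@(1, 21): e=[0,85,-51] → ·  [on edge]
  covered (5 px):
    · · · ·
    · · · ·
    · · · ·
    · · · ·
    · · █ ·
    · · █ ·
    · · █ █
    · · · █
    · · · ·
    · · · ·
    · · · ·

Answer: 5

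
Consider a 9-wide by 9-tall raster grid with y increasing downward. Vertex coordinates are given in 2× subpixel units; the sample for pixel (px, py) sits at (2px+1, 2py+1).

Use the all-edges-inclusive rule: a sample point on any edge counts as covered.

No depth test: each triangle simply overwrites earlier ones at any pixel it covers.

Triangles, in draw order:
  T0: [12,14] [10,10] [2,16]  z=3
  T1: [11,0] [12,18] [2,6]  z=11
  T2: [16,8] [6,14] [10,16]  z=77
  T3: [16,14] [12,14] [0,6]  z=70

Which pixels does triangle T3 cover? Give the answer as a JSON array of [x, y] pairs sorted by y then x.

T0:
  2·area = 44  (B↔C swapped to make it positive)
  edge (12, 14)→(2, 16): d=(-10,2) inclusive
  edge (2, 16)→(10, 10): d=(8,-6) inclusive
  edge (10, 10)→(12, 14): d=(2,4) inclusive
    (4,5)@(9, 11): e=[36,2,6] → X
    (5,5)@(11, 11): e=[32,14,-2] → .
    (3,6)@(7, 13): e=[20,6,18] → X
    (5,6)@(11, 13): e=[12,30,2] → X
    (6,6)@(13, 13): e=[8,42,-6] → .
    (8,6)@(17, 13): e=[0,66,-22] → .  [on edge]
    (2,7)@(5, 15): e=[4,10,30] → X
    (3,7)@(7, 15): e=[0,22,22] → X  [on edge]
    (4,7)@(9, 15): e=[-4,34,14] → .
    (5,7)@(11, 15): e=[-8,46,6] → .
    (2,8)@(5, 17): e=[-16,26,34] → .
    (3,8)@(7, 17): e=[-20,38,26] → .
  covered (6 px):
    . . . . . . . . .
    . . . . . . . . .
    . . . . . . . . .
    . . . . . . . . .
    . . . . . . . . .
    . . . . X . . . .
    . . . X X X . . .
    . . X X . . . . .
    . . . . . . . . .
T1:
  2·area = 168
  edge (11, 0)→(12, 18): d=(1,18) inclusive
  edge (12, 18)→(2, 6): d=(-10,-12) inclusive
  edge (2, 6)→(11, 0): d=(9,-6) inclusive
    (5,0)@(11, 1): e=[1,158,9] → X
    (6,0)@(13, 1): e=[-35,182,21] → .
    (3,1)@(7, 3): e=[75,90,3] → X
    (4,1)@(9, 3): e=[39,114,15] → X
    (6,1)@(13, 3): e=[-33,162,39] → .
    (2,2)@(5, 5): e=[113,46,9] → X
    (6,2)@(13, 5): e=[-31,142,57] → .
    (1,3)@(3, 7): e=[151,2,15] → X
    (6,3)@(13, 7): e=[-29,122,75] → .
    (1,4)@(3, 9): e=[153,-18,33] → .
    (2,4)@(5, 9): e=[117,6,45] → X
    (6,4)@(13, 9): e=[-27,102,93] → .
  covered (23 px):
    . . . . . X . . .
    . . . X X X . . .
    . . X X X X . . .
    . X X X X X . . .
    . . X X X X . . .
    . . . X X X . . .
    . . . . X X . . .
    . . . . . X . . .
    . . . . . . . . .
T2:
  2·area = 44  (B↔C swapped to make it positive)
  edge (16, 8)→(10, 16): d=(-6,8) inclusive
  edge (10, 16)→(6, 14): d=(-4,-2) inclusive
  edge (6, 14)→(16, 8): d=(10,-6) inclusive
    (7,4)@(15, 9): e=[2,38,4] → X
    (8,4)@(17, 9): e=[-14,42,16] → .
    (5,5)@(11, 11): e=[22,22,0] → X  [on edge]
    (6,5)@(13, 11): e=[6,26,12] → X
    (7,5)@(15, 11): e=[-10,30,24] → .
    (4,6)@(9, 13): e=[26,10,8] → X
    (6,6)@(13, 13): e=[-6,18,32] → .
    (4,7)@(9, 15): e=[14,2,28] → X
    (5,7)@(11, 15): e=[-2,6,40] → .
    (0,8)@(1, 17): e=[66,-22,0] → .  [on edge]
    (4,8)@(9, 17): e=[2,-6,48] → .
  covered (6 px):
    . . . . . . . . .
    . . . . . . . . .
    . . . . . . . . .
    . . . . . . . . .
    . . . . . . . X .
    . . . . . X X . .
    . . . . X X . . .
    . . . . X . . . .
    . . . . . . . . .
T3:
  2·area = 32
  edge (16, 14)→(12, 14): d=(-4,0) inclusive
  edge (12, 14)→(0, 6): d=(-12,-8) inclusive
  edge (0, 6)→(16, 14): d=(16,8) inclusive
    (2,4)@(5, 9): e=[20,4,8] → X
    (3,4)@(7, 9): e=[20,20,-8] → .
    (2,5)@(5, 11): e=[12,-20,40] → .
    (4,5)@(9, 11): e=[12,12,8] → X
    (5,5)@(11, 11): e=[12,28,-8] → .
    (4,6)@(9, 13): e=[4,-12,40] → .
    (5,6)@(11, 13): e=[4,4,24] → X
    (6,6)@(13, 13): e=[4,20,8] → X
    (7,6)@(15, 13): e=[4,36,-8] → .
    (5,7)@(11, 15): e=[-4,-20,56] → .
    (6,7)@(13, 15): e=[-4,-4,40] → .
  covered (4 px):
    . . . . . . . . .
    . . . . . . . . .
    . . . . . . . . .
    . . . . . . . . .
    . . X . . . . . .
    . . . . X . . . .
    . . . . . X X . .
    . . . . . . . . .
    . . . . . . . . .

Answer: [[2,4],[4,5],[5,6],[6,6]]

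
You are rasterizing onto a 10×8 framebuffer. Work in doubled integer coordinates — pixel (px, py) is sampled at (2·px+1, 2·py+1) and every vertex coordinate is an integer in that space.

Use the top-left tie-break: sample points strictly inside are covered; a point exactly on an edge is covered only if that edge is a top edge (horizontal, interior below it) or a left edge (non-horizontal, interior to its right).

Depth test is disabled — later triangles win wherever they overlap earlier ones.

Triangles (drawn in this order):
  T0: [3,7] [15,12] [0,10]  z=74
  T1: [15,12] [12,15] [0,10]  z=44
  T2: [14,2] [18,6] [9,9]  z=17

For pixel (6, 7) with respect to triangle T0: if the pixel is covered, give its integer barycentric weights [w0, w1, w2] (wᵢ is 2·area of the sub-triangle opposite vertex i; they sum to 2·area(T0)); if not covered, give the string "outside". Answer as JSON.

T0:
  2·area = 51
  edge (3, 7)→(15, 12): d=(12,5) right/bottom  bias=-1
  edge (15, 12)→(0, 10): d=(-15,-2) top-left  bias=+0
  edge (0, 10)→(3, 7): d=(3,-3) top-left  bias=+0
    (4,0)@(9, 1): e=[-102,153,0] → .  [on edge]
    (3,1)@(7, 3): e=[-68,119,0] → .  [on edge]
    (2,2)@(5, 5): e=[-34,85,0] → .  [on edge]
    (1,3)@(3, 7): e=[0,51,0] → .  [on edge]
    (0,4)@(1, 9): e=[34,17,0] → X  [on edge]
    (1,4)@(3, 9): e=[24,21,6] → X
    (2,4)@(5, 9): e=[14,25,12] → X
    (3,4)@(7, 9): e=[4,29,18] → X
    (4,4)@(9, 9): e=[-6,33,24] → .
    (0,5)@(1, 11): e=[58,-13,6] → .
    (1,5)@(3, 11): e=[48,-9,12] → .
    (2,5)@(5, 11): e=[38,-5,18] → .
  covered (6 px):
    . . . . . . . . . .
    . . . . . . . . . .
    . . . . . . . . . .
    . . . . . . . . . .
    X X X X . . . . . .
    . . . . X X . . . .
    . . . . . . . . . .
    . . . . . . . . . .
T1:
  2·area = 51
  edge (15, 12)→(12, 15): d=(-3,3) right/bottom  bias=-1
  edge (12, 15)→(0, 10): d=(-12,-5) top-left  bias=+0
  edge (0, 10)→(15, 12): d=(15,2) right/bottom  bias=-1
    (1,5)@(3, 11): e=[39,3,9] → X
    (2,5)@(5, 11): e=[33,13,5] → X
    (3,5)@(7, 11): e=[27,23,1] → X
    (4,5)@(9, 11): e=[21,33,-3] → .
    (1,6)@(3, 13): e=[33,-21,39] → .
    (2,6)@(5, 13): e=[27,-11,35] → .
    (3,6)@(7, 13): e=[21,-1,31] → .
    (4,6)@(9, 13): e=[15,9,27] → X
    (5,6)@(11, 13): e=[9,19,23] → X
    (6,6)@(13, 13): e=[3,29,19] → X
    (7,6)@(15, 13): e=[-3,39,15] → .
    (4,7)@(9, 15): e=[9,-15,57] → .
  covered (6 px):
    . . . . . . . . . .
    . . . . . . . . . .
    . . . . . . . . . .
    . . . . . . . . . .
    . . . . . . . . . .
    . X X X . . . . . .
    . . . . X X X . . .
    . . . . . . . . . .
T2:
  2·area = 48
  edge (14, 2)→(18, 6): d=(4,4) right/bottom  bias=-1
  edge (18, 6)→(9, 9): d=(-9,3) right/bottom  bias=-1
  edge (9, 9)→(14, 2): d=(5,-7) top-left  bias=+0
    (6,0)@(13, 1): e=[0,60,-12] → .  [on edge]
    (7,1)@(15, 3): e=[0,36,12] → .  [on edge]
    (6,2)@(13, 5): e=[16,24,8] → X
    (7,2)@(15, 5): e=[8,18,22] → X
    (8,2)@(17, 5): e=[0,12,36] → .  [on edge]
    (5,3)@(11, 7): e=[32,12,4] → X
    (7,3)@(15, 7): e=[16,0,32] → .  [on edge]
    (9,3)@(19, 7): e=[0,-12,60] → .  [on edge]
    (4,4)@(9, 9): e=[48,0,0] → .  [on edge]
    (5,4)@(11, 9): e=[40,-6,14] → .
    (6,4)@(13, 9): e=[32,-12,28] → .
    (1,5)@(3, 11): e=[80,0,-32] → .  [on edge]
  covered (4 px):
    . . . . . . . . . .
    . . . . . . . . . .
    . . . . . . X X . .
    . . . . . X X . . .
    . . . . . . . . . .
    . . . . . . . . . .
    . . . . . . . . . .
    . . . . . . . . . .

Result: "outside"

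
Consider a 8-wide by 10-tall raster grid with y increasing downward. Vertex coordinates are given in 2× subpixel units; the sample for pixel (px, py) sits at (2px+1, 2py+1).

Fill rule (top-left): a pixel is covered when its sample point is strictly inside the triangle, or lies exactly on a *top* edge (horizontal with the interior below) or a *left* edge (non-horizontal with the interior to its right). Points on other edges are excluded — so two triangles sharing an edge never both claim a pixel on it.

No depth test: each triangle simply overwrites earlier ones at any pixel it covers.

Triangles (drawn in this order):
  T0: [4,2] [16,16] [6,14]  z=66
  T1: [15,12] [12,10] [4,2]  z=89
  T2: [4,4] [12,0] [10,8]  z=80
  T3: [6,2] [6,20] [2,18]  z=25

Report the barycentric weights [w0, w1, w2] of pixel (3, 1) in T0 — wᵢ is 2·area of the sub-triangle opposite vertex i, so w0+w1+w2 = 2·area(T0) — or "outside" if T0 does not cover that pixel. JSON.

T0:
  2·area = 116
  edge (4, 2)→(16, 16): d=(12,14) right/bottom  bias=-1
  edge (16, 16)→(6, 14): d=(-10,-2) top-left  bias=+0
  edge (6, 14)→(4, 2): d=(-2,-12) top-left  bias=+0
    (2,2)@(5, 5): e=[22,88,6] → █
    (3,2)@(7, 5): e=[-6,92,30] → ·
    (2,3)@(5, 7): e=[46,68,2] → █
    (3,3)@(7, 7): e=[18,72,26] → █
    (4,3)@(9, 7): e=[-10,76,50] → ·
    (2,4)@(5, 9): e=[70,48,-2] → ·
    (3,4)@(7, 9): e=[42,52,22] → █
    (4,4)@(9, 9): e=[14,56,46] → █
    (5,4)@(11, 9): e=[-14,60,70] → ·
    (3,5)@(7, 11): e=[66,32,18] → █
    (5,5)@(11, 11): e=[10,40,66] → █
    (6,5)@(13, 11): e=[-18,44,90] → ·
    (0,6)@(1, 13): e=[174,0,-58] → ·  [on edge]
    (5,7)@(11, 15): e=[58,0,58] → █  [on edge]
  covered (15 px):
    · · · · · · · ·
    · · · · · · · ·
    · · █ · · · · ·
    · · █ █ · · · ·
    · · · █ █ · · ·
    · · · █ █ █ · ·
    · · · █ █ █ █ ·
    · · · · · █ █ █
    · · · · · · · ·
    · · · · · · · ·
T1:
  2·area = 8
  edge (15, 12)→(12, 10): d=(-3,-2) top-left  bias=+0
  edge (12, 10)→(4, 2): d=(-8,-8) top-left  bias=+0
  edge (4, 2)→(15, 12): d=(11,10) right/bottom  bias=-1
    (1,0)@(3, 1): e=[9,0,-1] → ·  [on edge]
    (2,1)@(5, 3): e=[7,0,1] → █  [on edge]
    (3,1)@(7, 3): e=[11,16,-19] → ·
    (2,2)@(5, 5): e=[1,-16,23] → ·
    (3,2)@(7, 5): e=[5,0,3] → █  [on edge]
    (4,2)@(9, 5): e=[9,16,-17] → ·
    (3,3)@(7, 7): e=[-1,-16,25] → ·
    (4,3)@(9, 7): e=[3,0,5] → █  [on edge]
    (5,3)@(11, 7): e=[7,16,-15] → ·
    (4,4)@(9, 9): e=[-3,-16,27] → ·
    (5,4)@(11, 9): e=[1,0,7] → █  [on edge]
    (6,4)@(13, 9): e=[5,16,-13] → ·
    (6,5)@(13, 11): e=[-1,0,9] → ·  [on edge]
    (7,6)@(15, 13): e=[-3,0,11] → ·  [on edge]
  covered (4 px):
    · · · · · · · ·
    · · █ · · · · ·
    · · · █ · · · ·
    · · · · █ · · ·
    · · · · · █ · ·
    · · · · · · · ·
    · · · · · · · ·
    · · · · · · · ·
    · · · · · · · ·
    · · · · · · · ·
T2:
  2·area = 56
  edge (4, 4)→(12, 0): d=(8,-4) top-left  bias=+0
  edge (12, 0)→(10, 8): d=(-2,8) right/bottom  bias=-1
  edge (10, 8)→(4, 4): d=(-6,-4) top-left  bias=+0
    (5,0)@(11, 1): e=[4,6,46] → █
    (6,0)@(13, 1): e=[12,-10,54] → ·
    (3,1)@(7, 3): e=[4,34,18] → █
    (4,1)@(9, 3): e=[12,18,26] → █
    (6,1)@(13, 3): e=[28,-14,42] → ·
    (3,2)@(7, 5): e=[20,30,6] → █
    (5,2)@(11, 5): e=[36,-2,22] → ·
    (3,3)@(7, 7): e=[36,26,-6] → ·
    (4,3)@(9, 7): e=[44,10,2] → █
    (5,3)@(11, 7): e=[52,-6,10] → ·
    (4,4)@(9, 9): e=[60,6,-10] → ·
  covered (7 px):
    · · · · · █ · ·
    · · · █ █ █ · ·
    · · · █ █ · · ·
    · · · · █ · · ·
    · · · · · · · ·
    · · · · · · · ·
    · · · · · · · ·
    · · · · · · · ·
    · · · · · · · ·
    · · · · · · · ·
T3:
  2·area = 72
  edge (6, 2)→(6, 20): d=(0,18) right/bottom  bias=-1
  edge (6, 20)→(2, 18): d=(-4,-2) top-left  bias=+0
  edge (2, 18)→(6, 2): d=(4,-16) top-left  bias=+0
    (2,3)@(5, 7): e=[18,50,4] → █
    (3,3)@(7, 7): e=[-18,54,36] → ·
    (2,4)@(5, 9): e=[18,42,12] → █
    (3,4)@(7, 9): e=[-18,46,44] → ·
    (2,5)@(5, 11): e=[18,34,20] → █
    (3,5)@(7, 11): e=[-18,38,52] → ·
    (2,6)@(5, 13): e=[18,26,28] → █
    (3,6)@(7, 13): e=[-18,30,60] → ·
    (1,7)@(3, 15): e=[54,14,4] → █
    (3,7)@(7, 15): e=[-18,22,68] → ·
    (1,8)@(3, 17): e=[54,6,12] → █
    (3,8)@(7, 17): e=[-18,14,76] → ·
  covered (9 px):
    · · · · · · · ·
    · · · · · · · ·
    · · · · · · · ·
    · · █ · · · · ·
    · · █ · · · · ·
    · · █ · · · · ·
    · · █ · · · · ·
    · █ █ · · · · ·
    · █ █ · · · · ·
    · · █ · · · · ·

Answer: "outside"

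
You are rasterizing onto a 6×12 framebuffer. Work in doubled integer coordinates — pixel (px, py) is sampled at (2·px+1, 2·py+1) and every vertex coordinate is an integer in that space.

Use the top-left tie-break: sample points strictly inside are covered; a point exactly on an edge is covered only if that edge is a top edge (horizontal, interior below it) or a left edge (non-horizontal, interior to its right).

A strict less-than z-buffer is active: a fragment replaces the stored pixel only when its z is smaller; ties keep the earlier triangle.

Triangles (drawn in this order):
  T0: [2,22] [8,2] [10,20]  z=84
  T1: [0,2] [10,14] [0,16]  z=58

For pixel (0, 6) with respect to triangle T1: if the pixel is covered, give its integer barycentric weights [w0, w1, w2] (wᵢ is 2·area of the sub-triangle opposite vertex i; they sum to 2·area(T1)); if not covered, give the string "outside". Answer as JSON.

T0:
  2·area = 148
  edge (2, 22)→(8, 2): d=(6,-20) top-left  bias=+0
  edge (8, 2)→(10, 20): d=(2,18) right/bottom  bias=-1
  edge (10, 20)→(2, 22): d=(-8,2) right/bottom  bias=-1
    (3,3)@(7, 7): e=[10,28,110] → X
    (4,3)@(9, 7): e=[50,-8,106] → .
    (3,4)@(7, 9): e=[22,32,94] → X
    (4,4)@(9, 9): e=[62,-4,90] → .
    (3,5)@(7, 11): e=[34,36,78] → X
    (4,5)@(9, 11): e=[74,0,74] → .  [on edge]
    (2,6)@(5, 13): e=[6,76,66] → X
    (4,6)@(9, 13): e=[86,4,58] → X
    (5,6)@(11, 13): e=[126,-32,54] → .
    (2,7)@(5, 15): e=[18,80,50] → X
    (5,7)@(11, 15): e=[138,-28,38] → .
    (2,8)@(5, 17): e=[30,84,34] → X
  covered (18 px):
    . . . . . .
    . . . . . .
    . . . . . .
    . . . X . .
    . . . X . .
    . . . X . .
    . . X X X .
    . . X X X .
    . . X X X .
    . X X X X .
    . X X . . .
    . . . . . .
T1:
  2·area = 140
  edge (0, 2)→(10, 14): d=(10,12) right/bottom  bias=-1
  edge (10, 14)→(0, 16): d=(-10,2) right/bottom  bias=-1
  edge (0, 16)→(0, 2): d=(0,-14) top-left  bias=+0
    (0,2)@(1, 5): e=[18,108,14] → X
    (1,2)@(3, 5): e=[-6,104,42] → .
    (0,3)@(1, 7): e=[38,88,14] → X
    (1,3)@(3, 7): e=[14,84,42] → X
    (2,3)@(5, 7): e=[-10,80,70] → .
    (0,4)@(1, 9): e=[58,68,14] → X
    (2,4)@(5, 9): e=[10,60,70] → X
    (3,4)@(7, 9): e=[-14,56,98] → .
    (0,5)@(1, 11): e=[78,48,14] → X
    (3,5)@(7, 11): e=[6,36,98] → X
    (4,5)@(9, 11): e=[-18,32,126] → .
    (0,6)@(1, 13): e=[98,28,14] → X
    (2,7)@(5, 15): e=[70,0,70] → .  [on edge]
  covered (17 px):
    . . . . . .
    . . . . . .
    X . . . . .
    X X . . . .
    X X X . . .
    X X X X . .
    X X X X X .
    X X . . . .
    . . . . . .
    . . . . . .
    . . . . . .
    . . . . . .

Result: [28,14,98]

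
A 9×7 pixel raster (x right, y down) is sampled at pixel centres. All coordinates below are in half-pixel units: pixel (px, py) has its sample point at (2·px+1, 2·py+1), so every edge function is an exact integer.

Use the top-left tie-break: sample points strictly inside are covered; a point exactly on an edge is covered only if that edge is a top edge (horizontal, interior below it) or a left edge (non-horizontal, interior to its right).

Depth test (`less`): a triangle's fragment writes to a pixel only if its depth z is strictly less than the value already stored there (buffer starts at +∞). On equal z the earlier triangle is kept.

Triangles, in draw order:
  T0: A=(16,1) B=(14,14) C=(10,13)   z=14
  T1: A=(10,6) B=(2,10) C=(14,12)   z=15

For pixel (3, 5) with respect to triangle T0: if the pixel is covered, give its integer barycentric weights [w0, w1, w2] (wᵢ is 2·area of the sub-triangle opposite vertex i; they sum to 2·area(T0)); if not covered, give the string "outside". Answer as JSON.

T0:
  2·area = 54
  edge (16, 1)→(14, 14): d=(-2,13) right/bottom  bias=-1
  edge (14, 14)→(10, 13): d=(-4,-1) top-left  bias=+0
  edge (10, 13)→(16, 1): d=(6,-12) top-left  bias=+0
    (7,1)@(15, 3): e=[9,45,0] → X  [on edge]
    (8,1)@(17, 3): e=[-17,47,24] → .
    (7,2)@(15, 5): e=[5,37,12] → X
    (8,2)@(17, 5): e=[-21,39,36] → .
    (6,3)@(13, 7): e=[27,27,0] → X  [on edge]
    (8,3)@(17, 7): e=[-25,31,48] → .
    (6,4)@(13, 9): e=[23,19,12] → X
    (7,4)@(15, 9): e=[-3,21,36] → .
    (5,5)@(11, 11): e=[45,9,0] → X  [on edge]
    (7,5)@(15, 11): e=[-7,13,48] → .
    (5,6)@(11, 13): e=[41,1,12] → X
    (7,6)@(15, 13): e=[-11,5,60] → .
  covered (9 px):
    . . . . . . . . .
    . . . . . . . X .
    . . . . . . . X .
    . . . . . . X X .
    . . . . . . X . .
    . . . . . X X . .
    . . . . . X X . .
T1:
  2·area = 64  (B↔C swapped to make it positive)
  edge (10, 6)→(14, 12): d=(4,6) right/bottom  bias=-1
  edge (14, 12)→(2, 10): d=(-12,-2) top-left  bias=+0
  edge (2, 10)→(10, 6): d=(8,-4) top-left  bias=+0
    (4,3)@(9, 7): e=[10,50,4] → X
    (5,3)@(11, 7): e=[-2,54,12] → .
    (2,4)@(5, 9): e=[42,18,4] → X
    (3,4)@(7, 9): e=[30,22,12] → X
    (5,4)@(11, 9): e=[6,30,28] → X
    (6,4)@(13, 9): e=[-6,34,36] → .
    (2,5)@(5, 11): e=[50,-6,20] → .
    (3,5)@(7, 11): e=[38,-2,28] → .
    (4,5)@(9, 11): e=[26,2,36] → X
    (6,5)@(13, 11): e=[2,10,52] → X
    (7,5)@(15, 11): e=[-10,14,60] → .
    (4,6)@(9, 13): e=[34,-22,52] → .
  covered (8 px):
    . . . . . . . . .
    . . . . . . . . .
    . . . . . . . . .
    . . . . X . . . .
    . . X X X X . . .
    . . . . X X X . .
    . . . . . . . . .

Result: "outside"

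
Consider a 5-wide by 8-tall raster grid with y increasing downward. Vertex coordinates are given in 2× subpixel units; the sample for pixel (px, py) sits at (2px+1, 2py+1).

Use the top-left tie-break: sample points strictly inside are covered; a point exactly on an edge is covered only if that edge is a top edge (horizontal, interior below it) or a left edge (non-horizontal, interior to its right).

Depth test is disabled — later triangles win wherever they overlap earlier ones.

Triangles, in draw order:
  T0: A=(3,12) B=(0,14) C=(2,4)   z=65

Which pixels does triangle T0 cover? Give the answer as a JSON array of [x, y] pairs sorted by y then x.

T0:
  2·area = 26
  edge (3, 12)→(0, 14): d=(-3,2) right/bottom  bias=-1
  edge (0, 14)→(2, 4): d=(2,-10) top-left  bias=+0
  edge (2, 4)→(3, 12): d=(1,8) right/bottom  bias=-1
    (0,4)@(1, 9): e=[13,0,13] → #  [on edge]
    (1,4)@(3, 9): e=[9,20,-3] → ·
    (0,5)@(1, 11): e=[7,4,15] → #
    (1,5)@(3, 11): e=[3,24,-1] → ·
    (0,6)@(1, 13): e=[1,8,17] → #
    (1,6)@(3, 13): e=[-3,28,1] → ·
    (0,7)@(1, 15): e=[-5,12,19] → ·
  covered (3 px):
    · · · · ·
    · · · · ·
    · · · · ·
    · · · · ·
    # · · · ·
    # · · · ·
    # · · · ·
    · · · · ·

Result: [[0,4],[0,5],[0,6]]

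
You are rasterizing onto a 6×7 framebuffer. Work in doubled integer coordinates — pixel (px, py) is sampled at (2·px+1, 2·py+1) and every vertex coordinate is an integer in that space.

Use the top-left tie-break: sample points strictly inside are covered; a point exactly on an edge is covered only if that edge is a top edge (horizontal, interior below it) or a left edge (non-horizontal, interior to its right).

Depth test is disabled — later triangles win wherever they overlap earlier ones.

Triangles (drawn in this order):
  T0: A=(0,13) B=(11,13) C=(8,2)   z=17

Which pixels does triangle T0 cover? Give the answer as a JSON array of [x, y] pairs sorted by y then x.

T0:
  2·area = 121  (B↔C swapped to make it positive)
  edge (0, 13)→(8, 2): d=(8,-11) top-left  bias=+0
  edge (8, 2)→(11, 13): d=(3,11) right/bottom  bias=-1
  edge (11, 13)→(0, 13): d=(-11,0) right/bottom  bias=-1
    (3,2)@(7, 5): e=[13,20,88] → X
    (4,2)@(9, 5): e=[35,-2,88] → .
    (2,3)@(5, 7): e=[7,48,66] → X
    (4,3)@(9, 7): e=[51,4,66] → X
    (5,3)@(11, 7): e=[73,-18,66] → .
    (1,4)@(3, 9): e=[1,76,44] → X
    (5,4)@(11, 9): e=[89,-12,44] → .
    (1,5)@(3, 11): e=[17,82,22] → X
    (5,5)@(11, 11): e=[105,-6,22] → .
    (0,6)@(1, 13): e=[11,110,0] → .  [on edge]
    (1,6)@(3, 13): e=[33,88,0] → .  [on edge]
    (2,6)@(5, 13): e=[55,66,0] → .  [on edge]
    (3,6)@(7, 13): e=[77,44,0] → .  [on edge]
    (4,6)@(9, 13): e=[99,22,0] → .  [on edge]
    (5,6)@(11, 13): e=[121,0,0] → .  [on edge]
  covered (12 px):
    . . . . . .
    . . . . . .
    . . . X . .
    . . X X X .
    . X X X X .
    . X X X X .
    . . . . . .

Answer: [[3,2],[2,3],[3,3],[4,3],[1,4],[2,4],[3,4],[4,4],[1,5],[2,5],[3,5],[4,5]]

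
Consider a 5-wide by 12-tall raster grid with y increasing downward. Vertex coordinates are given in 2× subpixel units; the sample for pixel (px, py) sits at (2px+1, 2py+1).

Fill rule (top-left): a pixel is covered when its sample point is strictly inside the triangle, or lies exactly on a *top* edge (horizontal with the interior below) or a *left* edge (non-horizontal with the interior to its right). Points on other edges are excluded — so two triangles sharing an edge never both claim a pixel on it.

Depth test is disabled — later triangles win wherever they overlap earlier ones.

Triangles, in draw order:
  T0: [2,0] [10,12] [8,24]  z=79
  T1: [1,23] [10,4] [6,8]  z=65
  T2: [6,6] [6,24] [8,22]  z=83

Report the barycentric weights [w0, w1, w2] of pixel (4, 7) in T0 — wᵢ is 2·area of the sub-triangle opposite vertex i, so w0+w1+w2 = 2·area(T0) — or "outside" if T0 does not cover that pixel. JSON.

T0:
  2·area = 120
  edge (2, 0)→(10, 12): d=(8,12) right/bottom  bias=-1
  edge (10, 12)→(8, 24): d=(-2,12) right/bottom  bias=-1
  edge (8, 24)→(2, 0): d=(-6,-24) top-left  bias=+0
    (1,1)@(3, 3): e=[12,102,6] → #
    (2,1)@(5, 3): e=[-12,78,54] → ·
    (1,2)@(3, 5): e=[28,98,-6] → ·
    (2,2)@(5, 5): e=[4,74,42] → #
    (3,2)@(7, 5): e=[-20,50,90] → ·
    (2,3)@(5, 7): e=[20,70,30] → #
    (3,3)@(7, 7): e=[-4,46,78] → ·
    (2,4)@(5, 9): e=[36,66,18] → #
    (3,4)@(7, 9): e=[12,42,66] → #
    (4,4)@(9, 9): e=[-12,18,114] → ·
    (2,5)@(5, 11): e=[52,62,6] → #
    (4,5)@(9, 11): e=[4,14,102] → #
  covered (15 px):
    · · · · ·
    · # · · ·
    · · # · ·
    · · # · ·
    · · # # ·
    · · # # #
    · · · # #
    · · · # #
    · · · # #
    · · · # ·
    · · · · ·
    · · · · ·
T1:
  2·area = 40  (B↔C swapped to make it positive)
  edge (1, 23)→(6, 8): d=(5,-15) top-left  bias=+0
  edge (6, 8)→(10, 4): d=(4,-4) top-left  bias=+0
  edge (10, 4)→(1, 23): d=(-9,19) right/bottom  bias=-1
    (3,2)@(7, 5): e=[0,-8,48] → ·  [on edge]
    (4,2)@(9, 5): e=[30,0,10] → #  [on edge]
    (3,3)@(7, 7): e=[10,0,30] → #  [on edge]
    (4,3)@(9, 7): e=[40,8,-8] → ·
    (2,4)@(5, 9): e=[-10,0,50] → ·  [on edge]
    (3,4)@(7, 9): e=[20,8,12] → #
    (4,4)@(9, 9): e=[50,16,-26] → ·
    (1,5)@(3, 11): e=[-30,0,70] → ·  [on edge]
    (2,5)@(5, 11): e=[0,8,32] → #  [on edge]
    (3,5)@(7, 11): e=[30,16,-6] → ·
    (0,6)@(1, 13): e=[-50,0,90] → ·  [on edge]
    (2,6)@(5, 13): e=[10,16,14] → #
    (1,8)@(3, 17): e=[0,24,16] → #  [on edge]
    (0,11)@(1, 23): e=[0,40,0] → ·  [on edge]
  covered (6 px):
    · · · · ·
    · · · · ·
    · · · · #
    · · · # ·
    · · · # ·
    · · # · ·
    · · # · ·
    · · · · ·
    · # · · ·
    · · · · ·
    · · · · ·
    · · · · ·
T2:
  2·area = 36  (B↔C swapped to make it positive)
  edge (6, 6)→(8, 22): d=(2,16) right/bottom  bias=-1
  edge (8, 22)→(6, 24): d=(-2,2) right/bottom  bias=-1
  edge (6, 24)→(6, 6): d=(0,-18) top-left  bias=+0
    (3,7)@(7, 15): e=[2,16,18] → #
    (4,7)@(9, 15): e=[-30,12,54] → ·
    (3,8)@(7, 17): e=[6,12,18] → #
    (4,8)@(9, 17): e=[-26,8,54] → ·
    (3,9)@(7, 19): e=[10,8,18] → #
    (4,9)@(9, 19): e=[-22,4,54] → ·
    (3,10)@(7, 21): e=[14,4,18] → #
    (4,10)@(9, 21): e=[-18,0,54] → ·  [on edge]
    (3,11)@(7, 23): e=[18,0,18] → ·  [on edge]
  covered (4 px):
    · · · · ·
    · · · · ·
    · · · · ·
    · · · · ·
    · · · · ·
    · · · · ·
    · · · · ·
    · · · # ·
    · · · # ·
    · · · # ·
    · · · # ·
    · · · · ·

Final: [6,78,36]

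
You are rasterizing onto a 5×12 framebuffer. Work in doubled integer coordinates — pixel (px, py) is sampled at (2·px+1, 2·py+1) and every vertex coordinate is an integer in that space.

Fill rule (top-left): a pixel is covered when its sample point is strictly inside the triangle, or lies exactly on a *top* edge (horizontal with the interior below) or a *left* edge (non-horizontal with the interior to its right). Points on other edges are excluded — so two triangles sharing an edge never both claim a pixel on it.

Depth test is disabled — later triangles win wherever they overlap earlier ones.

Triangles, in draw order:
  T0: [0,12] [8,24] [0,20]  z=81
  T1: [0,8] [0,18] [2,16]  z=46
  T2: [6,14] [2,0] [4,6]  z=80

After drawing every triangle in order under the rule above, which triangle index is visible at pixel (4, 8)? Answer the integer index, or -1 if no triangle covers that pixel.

T0:
  2·area = 64
  edge (0, 12)→(8, 24): d=(8,12) right/bottom  bias=-1
  edge (8, 24)→(0, 20): d=(-8,-4) top-left  bias=+0
  edge (0, 20)→(0, 12): d=(0,-8) top-left  bias=+0
    (0,7)@(1, 15): e=[12,44,8] → █
    (1,7)@(3, 15): e=[-12,52,24] → ·
    (0,8)@(1, 17): e=[28,28,8] → █
    (1,8)@(3, 17): e=[4,36,24] → █
    (2,8)@(5, 17): e=[-20,44,40] → ·
    (0,9)@(1, 19): e=[44,12,8] → █
    (2,9)@(5, 19): e=[-4,28,40] → ·
    (0,10)@(1, 21): e=[60,-4,8] → ·
    (1,10)@(3, 21): e=[36,4,24] → █
    (2,10)@(5, 21): e=[12,12,40] → █
    (3,10)@(7, 21): e=[-12,20,56] → ·
    (1,11)@(3, 23): e=[52,-12,24] → ·
  covered (8 px):
    · · · · ·
    · · · · ·
    · · · · ·
    · · · · ·
    · · · · ·
    · · · · ·
    · · · · ·
    █ · · · ·
    █ █ · · ·
    █ █ · · ·
    · █ █ · ·
    · · · █ ·
T1:
  2·area = 20  (B↔C swapped to make it positive)
  edge (0, 8)→(2, 16): d=(2,8) right/bottom  bias=-1
  edge (2, 16)→(0, 18): d=(-2,2) right/bottom  bias=-1
  edge (0, 18)→(0, 8): d=(0,-10) top-left  bias=+0
    (4,4)@(9, 9): e=[-70,0,90] → ·  [on edge]
    (3,5)@(7, 11): e=[-50,0,70] → ·  [on edge]
    (0,6)@(1, 13): e=[2,8,10] → █
    (1,6)@(3, 13): e=[-14,4,30] → ·
    (2,6)@(5, 13): e=[-30,0,50] → ·  [on edge]
    (0,7)@(1, 15): e=[6,4,10] → █
    (1,7)@(3, 15): e=[-10,0,30] → ·  [on edge]
    (0,8)@(1, 17): e=[10,0,10] → ·  [on edge]
  covered (2 px):
    · · · · ·
    · · · · ·
    · · · · ·
    · · · · ·
    · · · · ·
    · · · · ·
    █ · · · ·
    █ · · · ·
    · · · · ·
    · · · · ·
    · · · · ·
    · · · · ·
T2:
  2·area = 4
  edge (6, 14)→(2, 0): d=(-4,-14) top-left  bias=+0
  edge (2, 0)→(4, 6): d=(2,6) right/bottom  bias=-1
  edge (4, 6)→(6, 14): d=(2,8) right/bottom  bias=-1
    (1,1)@(3, 3): e=[2,0,2] → ·  [on edge]
    (2,4)@(5, 9): e=[6,0,-2] → ·  [on edge]
    (3,7)@(7, 15): e=[10,0,-6] → ·  [on edge]
    (4,10)@(9, 21): e=[14,0,-10] → ·  [on edge]
  covered (0 px):
    · · · · ·
    · · · · ·
    · · · · ·
    · · · · ·
    · · · · ·
    · · · · ·
    · · · · ·
    · · · · ·
    · · · · ·
    · · · · ·
    · · · · ·
    · · · · ·

Z-buffer (winner per pixel, '.' = empty):
  . . . . .
  . . . . .
  . . . . .
  . . . . .
  . . . . .
  . . . . .
  1 . . . .
  1 . . . .
  0 0 . . .
  0 0 . . .
  . 0 0 . .
  . . . 0 .

Answer: -1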